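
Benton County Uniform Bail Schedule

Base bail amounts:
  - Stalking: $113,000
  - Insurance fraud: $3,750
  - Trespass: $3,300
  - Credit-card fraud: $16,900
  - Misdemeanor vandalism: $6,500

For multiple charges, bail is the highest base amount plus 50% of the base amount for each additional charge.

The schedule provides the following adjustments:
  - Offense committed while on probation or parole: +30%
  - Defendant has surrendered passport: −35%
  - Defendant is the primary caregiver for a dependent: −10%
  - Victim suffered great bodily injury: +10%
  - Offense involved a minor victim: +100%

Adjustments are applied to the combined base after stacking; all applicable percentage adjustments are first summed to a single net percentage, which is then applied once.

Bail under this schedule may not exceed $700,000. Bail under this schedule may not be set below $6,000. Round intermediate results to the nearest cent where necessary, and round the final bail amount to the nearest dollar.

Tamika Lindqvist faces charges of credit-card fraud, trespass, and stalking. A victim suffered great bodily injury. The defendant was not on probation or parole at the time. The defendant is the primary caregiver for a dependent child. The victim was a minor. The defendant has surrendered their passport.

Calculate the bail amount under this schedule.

$203,115

Base amounts from the schedule: credit-card fraud $16,900; trespass $3,300; stalking $113,000.
Stacking rule: highest base plus 50% of each additional charge. Highest is stalking at $113,000. Additional: $16,900 × 50% = $8,450; $3,300 × 50% = $1,650. Combined base = $113,000 + $10,100 = $123,100.
Net percentage adjustment: −35% −10% +10% +100% = +65%. $123,100 × 1.65 = $203,115.
$203,115 is within the $700,000 maximum.
$203,115 is at or above the $6,000 minimum.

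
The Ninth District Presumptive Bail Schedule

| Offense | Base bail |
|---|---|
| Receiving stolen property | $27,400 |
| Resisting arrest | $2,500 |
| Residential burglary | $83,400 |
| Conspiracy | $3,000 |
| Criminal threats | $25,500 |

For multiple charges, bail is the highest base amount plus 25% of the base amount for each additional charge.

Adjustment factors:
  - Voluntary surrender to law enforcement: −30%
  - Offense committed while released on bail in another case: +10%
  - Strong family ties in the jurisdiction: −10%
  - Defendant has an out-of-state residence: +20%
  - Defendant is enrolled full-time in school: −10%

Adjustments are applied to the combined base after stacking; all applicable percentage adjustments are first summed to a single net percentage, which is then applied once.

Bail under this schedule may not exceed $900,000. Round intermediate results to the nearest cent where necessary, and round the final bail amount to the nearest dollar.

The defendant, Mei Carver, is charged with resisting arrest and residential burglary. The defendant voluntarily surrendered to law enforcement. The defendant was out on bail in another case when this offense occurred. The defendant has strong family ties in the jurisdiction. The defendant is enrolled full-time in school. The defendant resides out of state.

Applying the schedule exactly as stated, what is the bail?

$67,220

Base amounts from the schedule: resisting arrest $2,500; residential burglary $83,400.
Stacking rule: highest base plus 25% of each additional charge. Highest is residential burglary at $83,400. Additional: $2,500 × 25% = $625. Combined base = $83,400 + $625 = $84,025.
Net percentage adjustment: −30% +10% −10% +20% −10% = −20%. $84,025 × 0.8 = $67,220.
$67,220 is within the $900,000 maximum.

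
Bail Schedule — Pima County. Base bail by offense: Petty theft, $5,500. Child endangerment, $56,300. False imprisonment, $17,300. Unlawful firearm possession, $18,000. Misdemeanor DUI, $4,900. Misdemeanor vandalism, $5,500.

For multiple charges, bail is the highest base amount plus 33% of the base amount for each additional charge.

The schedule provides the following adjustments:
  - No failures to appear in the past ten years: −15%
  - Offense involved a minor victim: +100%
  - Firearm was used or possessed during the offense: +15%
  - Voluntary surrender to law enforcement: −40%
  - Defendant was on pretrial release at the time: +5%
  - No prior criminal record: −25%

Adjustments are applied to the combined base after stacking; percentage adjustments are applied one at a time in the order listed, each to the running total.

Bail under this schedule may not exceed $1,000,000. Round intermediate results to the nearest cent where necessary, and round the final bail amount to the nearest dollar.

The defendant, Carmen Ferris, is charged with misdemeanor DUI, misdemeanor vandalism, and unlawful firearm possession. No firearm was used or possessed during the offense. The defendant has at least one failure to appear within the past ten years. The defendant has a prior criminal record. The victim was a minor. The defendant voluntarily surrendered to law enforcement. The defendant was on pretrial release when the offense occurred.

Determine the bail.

Base amounts from the schedule: misdemeanor DUI $4,900; misdemeanor vandalism $5,500; unlawful firearm possession $18,000.
Stacking rule: highest base plus 33% of each additional charge. Highest is unlawful firearm possession at $18,000. Additional: $4,900 × 33% = $1,617; $5,500 × 33% = $1,815. Combined base = $18,000 + $3,432 = $21,432.
Offense involved a minor victim (+100%): $21,432 × 2 = $42,864.
Voluntary surrender to law enforcement (−40%): $42,864 × 0.6 = $25,718.40.
Defendant was on pretrial release at the time (+5%): $25,718.40 × 1.05 = $27,004.32.
$27,004.32 is within the $1,000,000 maximum.
Rounded to the nearest dollar: $27,004.

$27,004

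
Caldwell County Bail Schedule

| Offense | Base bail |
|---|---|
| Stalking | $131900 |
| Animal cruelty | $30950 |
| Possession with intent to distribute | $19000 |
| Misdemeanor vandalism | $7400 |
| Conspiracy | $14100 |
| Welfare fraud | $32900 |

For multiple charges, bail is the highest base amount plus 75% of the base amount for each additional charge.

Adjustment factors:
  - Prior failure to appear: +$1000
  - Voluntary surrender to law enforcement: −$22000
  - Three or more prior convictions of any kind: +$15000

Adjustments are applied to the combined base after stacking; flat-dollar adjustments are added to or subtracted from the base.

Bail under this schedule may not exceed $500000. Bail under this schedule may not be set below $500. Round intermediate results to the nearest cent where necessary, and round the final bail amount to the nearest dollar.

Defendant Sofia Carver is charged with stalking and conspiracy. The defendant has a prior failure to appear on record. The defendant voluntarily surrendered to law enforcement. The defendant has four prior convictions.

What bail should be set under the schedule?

$136475

Base amounts from the schedule: stalking $131900; conspiracy $14100.
Stacking rule: highest base plus 75% of each additional charge. Highest is stalking at $131900. Additional: $14100 × 75% = $10575. Combined base = $131900 + $10575 = $142475.
Prior failure to appear (+$1000 flat): $142475 + $1000 = $143475.
Voluntary surrender to law enforcement (−$22000 flat): $143475 − $22000 = $121475.
Three or more prior convictions of any kind (+$15000 flat): $121475 + $15000 = $136475.
$136475 is within the $500000 maximum.
$136475 is at or above the $500 minimum.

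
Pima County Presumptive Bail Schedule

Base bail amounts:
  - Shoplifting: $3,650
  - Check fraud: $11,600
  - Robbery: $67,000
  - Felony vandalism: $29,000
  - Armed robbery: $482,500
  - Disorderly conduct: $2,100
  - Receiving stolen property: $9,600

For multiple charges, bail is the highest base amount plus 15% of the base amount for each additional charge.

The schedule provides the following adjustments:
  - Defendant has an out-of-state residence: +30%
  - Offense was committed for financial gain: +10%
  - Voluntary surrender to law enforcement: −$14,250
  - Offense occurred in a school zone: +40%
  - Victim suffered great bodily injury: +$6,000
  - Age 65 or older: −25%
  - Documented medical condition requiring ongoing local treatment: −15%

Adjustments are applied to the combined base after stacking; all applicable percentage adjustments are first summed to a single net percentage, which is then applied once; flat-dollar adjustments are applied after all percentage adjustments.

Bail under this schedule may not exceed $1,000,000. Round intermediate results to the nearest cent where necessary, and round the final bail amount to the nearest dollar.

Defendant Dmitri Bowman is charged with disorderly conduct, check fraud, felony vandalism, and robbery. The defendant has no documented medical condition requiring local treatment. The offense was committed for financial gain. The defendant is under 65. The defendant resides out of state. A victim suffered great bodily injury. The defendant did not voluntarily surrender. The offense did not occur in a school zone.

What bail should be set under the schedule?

Base amounts from the schedule: disorderly conduct $2,100; check fraud $11,600; felony vandalism $29,000; robbery $67,000.
Stacking rule: highest base plus 15% of each additional charge. Highest is robbery at $67,000. Additional: $2,100 × 15% = $315; $11,600 × 15% = $1,740; $29,000 × 15% = $4,350. Combined base = $67,000 + $6,405 = $73,405.
Net percentage adjustment: +30% +10% = +40%. $73,405 × 1.4 = $102,767.
Victim suffered great bodily injury (+$6,000 flat): $102,767 + $6,000 = $108,767.
$108,767 is within the $1,000,000 maximum.

$108,767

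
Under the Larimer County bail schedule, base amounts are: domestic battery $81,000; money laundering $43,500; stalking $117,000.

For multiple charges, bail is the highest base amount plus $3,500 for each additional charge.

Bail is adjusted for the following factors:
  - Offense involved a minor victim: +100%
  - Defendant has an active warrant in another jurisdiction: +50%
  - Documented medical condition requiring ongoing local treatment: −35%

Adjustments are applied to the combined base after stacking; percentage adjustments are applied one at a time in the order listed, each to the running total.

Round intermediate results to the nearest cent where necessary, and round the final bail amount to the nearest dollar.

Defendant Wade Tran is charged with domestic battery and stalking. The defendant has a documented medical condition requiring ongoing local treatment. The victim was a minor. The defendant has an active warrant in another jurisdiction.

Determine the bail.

$234,975

Base amounts from the schedule: domestic battery $81,000; stalking $117,000.
Stacking rule: highest base plus $3,500 per additional charge. Highest is stalking at $117,000; 1 additional charge → +$3,500. Combined base = $120,500.
Offense involved a minor victim (+100%): $120,500 × 2 = $241,000.
Defendant has an active warrant in another jurisdiction (+50%): $241,000 × 1.5 = $361,500.
Documented medical condition requiring ongoing local treatment (−35%): $361,500 × 0.65 = $234,975.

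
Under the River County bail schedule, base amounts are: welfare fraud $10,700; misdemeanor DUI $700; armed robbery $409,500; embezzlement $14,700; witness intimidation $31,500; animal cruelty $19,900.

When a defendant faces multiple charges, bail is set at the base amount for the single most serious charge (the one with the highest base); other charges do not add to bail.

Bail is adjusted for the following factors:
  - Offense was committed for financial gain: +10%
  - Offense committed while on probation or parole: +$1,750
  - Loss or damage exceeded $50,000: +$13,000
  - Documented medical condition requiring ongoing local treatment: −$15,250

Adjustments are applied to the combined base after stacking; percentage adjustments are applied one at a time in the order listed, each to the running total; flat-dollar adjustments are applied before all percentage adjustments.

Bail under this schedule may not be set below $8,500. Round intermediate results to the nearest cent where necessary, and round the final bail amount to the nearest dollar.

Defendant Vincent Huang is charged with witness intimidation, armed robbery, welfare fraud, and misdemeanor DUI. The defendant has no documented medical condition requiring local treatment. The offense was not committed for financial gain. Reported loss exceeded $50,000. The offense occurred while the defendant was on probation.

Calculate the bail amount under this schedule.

$424,250

Base amounts from the schedule: witness intimidation $31,500; armed robbery $409,500; welfare fraud $10,700; misdemeanor DUI $700.
Stacking rule: use the highest base only. Highest is armed robbery at $409,500. Combined base = $409,500.
Offense committed while on probation or parole (+$1,750 flat): $409,500 + $1,750 = $411,250.
Loss or damage exceeded $50,000 (+$13,000 flat): $411,250 + $13,000 = $424,250.
$424,250 is at or above the $8,500 minimum.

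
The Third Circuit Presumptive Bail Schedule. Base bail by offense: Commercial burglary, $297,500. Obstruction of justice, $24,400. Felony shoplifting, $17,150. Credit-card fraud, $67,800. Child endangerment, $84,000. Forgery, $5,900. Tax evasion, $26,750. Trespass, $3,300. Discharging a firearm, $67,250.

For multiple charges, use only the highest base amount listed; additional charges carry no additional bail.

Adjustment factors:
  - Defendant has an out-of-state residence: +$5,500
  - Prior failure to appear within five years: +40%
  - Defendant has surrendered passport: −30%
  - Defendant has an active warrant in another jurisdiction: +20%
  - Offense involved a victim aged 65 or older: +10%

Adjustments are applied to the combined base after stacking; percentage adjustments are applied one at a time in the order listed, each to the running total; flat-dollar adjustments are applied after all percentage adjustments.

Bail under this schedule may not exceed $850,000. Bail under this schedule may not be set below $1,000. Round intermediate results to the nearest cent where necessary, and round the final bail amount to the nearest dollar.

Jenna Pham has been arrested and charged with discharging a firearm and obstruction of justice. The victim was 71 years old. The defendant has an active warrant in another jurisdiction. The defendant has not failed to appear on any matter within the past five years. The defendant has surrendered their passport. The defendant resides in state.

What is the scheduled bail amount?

Base amounts from the schedule: discharging a firearm $67,250; obstruction of justice $24,400.
Stacking rule: use the highest base only. Highest is discharging a firearm at $67,250. Combined base = $67,250.
Defendant has surrendered passport (−30%): $67,250 × 0.7 = $47,075.
Defendant has an active warrant in another jurisdiction (+20%): $47,075 × 1.2 = $56,490.
Offense involved a victim aged 65 or older (+10%): $56,490 × 1.1 = $62,139.
$62,139 is within the $850,000 maximum.
$62,139 is at or above the $1,000 minimum.

$62,139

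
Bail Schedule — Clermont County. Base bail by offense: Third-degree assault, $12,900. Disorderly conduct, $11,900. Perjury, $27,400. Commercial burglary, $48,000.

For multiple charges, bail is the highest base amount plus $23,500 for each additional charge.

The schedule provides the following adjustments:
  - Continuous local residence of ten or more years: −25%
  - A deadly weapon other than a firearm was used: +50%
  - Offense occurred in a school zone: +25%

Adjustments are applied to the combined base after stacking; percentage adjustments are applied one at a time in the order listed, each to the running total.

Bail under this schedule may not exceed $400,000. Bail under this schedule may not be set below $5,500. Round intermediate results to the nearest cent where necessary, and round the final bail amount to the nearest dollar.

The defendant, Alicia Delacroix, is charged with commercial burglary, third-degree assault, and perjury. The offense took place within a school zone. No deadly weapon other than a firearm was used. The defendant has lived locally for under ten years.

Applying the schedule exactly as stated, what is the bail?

Base amounts from the schedule: commercial burglary $48,000; third-degree assault $12,900; perjury $27,400.
Stacking rule: highest base plus $23,500 per additional charge. Highest is commercial burglary at $48,000; 2 additional charges → +$47,000. Combined base = $95,000.
Offense occurred in a school zone (+25%): $95,000 × 1.25 = $118,750.
$118,750 is within the $400,000 maximum.
$118,750 is at or above the $5,500 minimum.

$118,750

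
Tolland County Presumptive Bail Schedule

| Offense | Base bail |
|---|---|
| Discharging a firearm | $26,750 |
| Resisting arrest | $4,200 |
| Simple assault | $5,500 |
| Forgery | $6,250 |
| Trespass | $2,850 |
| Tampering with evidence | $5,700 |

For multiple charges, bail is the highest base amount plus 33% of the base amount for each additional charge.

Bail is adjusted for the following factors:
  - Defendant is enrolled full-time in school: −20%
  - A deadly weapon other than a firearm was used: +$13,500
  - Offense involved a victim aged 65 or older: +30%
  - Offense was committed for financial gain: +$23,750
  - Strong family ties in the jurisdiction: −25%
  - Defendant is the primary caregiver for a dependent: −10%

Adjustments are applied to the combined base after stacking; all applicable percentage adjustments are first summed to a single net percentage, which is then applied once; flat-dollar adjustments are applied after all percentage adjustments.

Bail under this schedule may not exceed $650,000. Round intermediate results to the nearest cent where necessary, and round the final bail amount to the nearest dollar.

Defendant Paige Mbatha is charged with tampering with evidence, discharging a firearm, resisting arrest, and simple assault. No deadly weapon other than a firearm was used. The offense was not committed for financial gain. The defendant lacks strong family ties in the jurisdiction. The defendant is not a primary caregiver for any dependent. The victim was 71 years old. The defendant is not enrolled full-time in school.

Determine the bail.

$41,382

Base amounts from the schedule: tampering with evidence $5,700; discharging a firearm $26,750; resisting arrest $4,200; simple assault $5,500.
Stacking rule: highest base plus 33% of each additional charge. Highest is discharging a firearm at $26,750. Additional: $5,700 × 33% = $1,881; $4,200 × 33% = $1,386; $5,500 × 33% = $1,815. Combined base = $26,750 + $5,082 = $31,832.
Offense involved a victim aged 65 or older (+30%): $31,832 × 1.3 = $41,381.60.
$41,381.60 is within the $650,000 maximum.
Rounded to the nearest dollar: $41,382.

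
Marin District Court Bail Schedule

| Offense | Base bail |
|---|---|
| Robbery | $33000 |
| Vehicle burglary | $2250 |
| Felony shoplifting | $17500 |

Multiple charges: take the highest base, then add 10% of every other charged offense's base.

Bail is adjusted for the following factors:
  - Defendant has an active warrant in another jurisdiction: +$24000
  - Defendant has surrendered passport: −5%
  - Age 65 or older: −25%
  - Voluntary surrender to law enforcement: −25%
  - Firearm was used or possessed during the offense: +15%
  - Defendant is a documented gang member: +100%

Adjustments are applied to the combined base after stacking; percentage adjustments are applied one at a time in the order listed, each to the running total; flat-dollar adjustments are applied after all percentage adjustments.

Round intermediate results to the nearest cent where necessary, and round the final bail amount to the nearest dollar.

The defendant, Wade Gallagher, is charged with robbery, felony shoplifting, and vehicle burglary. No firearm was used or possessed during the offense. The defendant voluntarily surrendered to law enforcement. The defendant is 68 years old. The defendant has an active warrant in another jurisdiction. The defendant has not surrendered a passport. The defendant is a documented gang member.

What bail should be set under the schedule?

Base amounts from the schedule: robbery $33000; felony shoplifting $17500; vehicle burglary $2250.
Stacking rule: highest base plus 10% of each additional charge. Highest is robbery at $33000. Additional: $17500 × 10% = $1750; $2250 × 10% = $225. Combined base = $33000 + $1975 = $34975.
Age 65 or older (−25%): $34975 × 0.75 = $26231.25.
Voluntary surrender to law enforcement (−25%): $26231.25 × 0.75 = $19673.44.
Defendant is a documented gang member (+100%): $19673.44 × 2 = $39346.88.
Defendant has an active warrant in another jurisdiction (+$24000 flat): $39346.88 + $24000 = $63346.88.
Rounded to the nearest dollar: $63347.

$63347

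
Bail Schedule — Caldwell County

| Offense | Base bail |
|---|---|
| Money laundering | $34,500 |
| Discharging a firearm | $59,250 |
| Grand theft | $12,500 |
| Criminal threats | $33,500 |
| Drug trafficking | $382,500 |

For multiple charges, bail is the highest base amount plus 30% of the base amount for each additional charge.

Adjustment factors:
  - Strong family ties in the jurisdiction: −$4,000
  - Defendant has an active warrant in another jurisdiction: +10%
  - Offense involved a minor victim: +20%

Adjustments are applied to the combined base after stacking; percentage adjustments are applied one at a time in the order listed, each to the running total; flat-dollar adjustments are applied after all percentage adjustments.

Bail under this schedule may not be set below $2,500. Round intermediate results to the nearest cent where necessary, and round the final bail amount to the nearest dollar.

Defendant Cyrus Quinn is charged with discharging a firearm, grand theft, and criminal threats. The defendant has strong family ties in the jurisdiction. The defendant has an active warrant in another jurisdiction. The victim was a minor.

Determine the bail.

$92,426

Base amounts from the schedule: discharging a firearm $59,250; grand theft $12,500; criminal threats $33,500.
Stacking rule: highest base plus 30% of each additional charge. Highest is discharging a firearm at $59,250. Additional: $12,500 × 30% = $3,750; $33,500 × 30% = $10,050. Combined base = $59,250 + $13,800 = $73,050.
Defendant has an active warrant in another jurisdiction (+10%): $73,050 × 1.1 = $80,355.
Offense involved a minor victim (+20%): $80,355 × 1.2 = $96,426.
Strong family ties in the jurisdiction (−$4,000 flat): $96,426 − $4,000 = $92,426.
$92,426 is at or above the $2,500 minimum.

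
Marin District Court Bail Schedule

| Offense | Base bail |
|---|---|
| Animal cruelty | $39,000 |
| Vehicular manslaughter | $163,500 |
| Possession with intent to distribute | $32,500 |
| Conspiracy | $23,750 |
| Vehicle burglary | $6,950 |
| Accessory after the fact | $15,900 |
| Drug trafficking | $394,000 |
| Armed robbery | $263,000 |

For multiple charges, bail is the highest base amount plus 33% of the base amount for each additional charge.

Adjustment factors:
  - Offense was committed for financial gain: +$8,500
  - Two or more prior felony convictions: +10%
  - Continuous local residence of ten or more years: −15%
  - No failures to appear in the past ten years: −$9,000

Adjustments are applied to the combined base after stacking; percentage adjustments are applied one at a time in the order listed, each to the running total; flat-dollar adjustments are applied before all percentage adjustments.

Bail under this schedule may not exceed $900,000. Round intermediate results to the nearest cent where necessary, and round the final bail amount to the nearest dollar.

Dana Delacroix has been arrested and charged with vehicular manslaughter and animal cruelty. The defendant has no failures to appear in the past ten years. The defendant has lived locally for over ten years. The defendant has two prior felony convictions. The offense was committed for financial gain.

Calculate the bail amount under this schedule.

$164,438

Base amounts from the schedule: vehicular manslaughter $163,500; animal cruelty $39,000.
Stacking rule: highest base plus 33% of each additional charge. Highest is vehicular manslaughter at $163,500. Additional: $39,000 × 33% = $12,870. Combined base = $163,500 + $12,870 = $176,370.
Offense was committed for financial gain (+$8,500 flat): $176,370 + $8,500 = $184,870.
No failures to appear in the past ten years (−$9,000 flat): $184,870 − $9,000 = $175,870.
Two or more prior felony convictions (+10%): $175,870 × 1.1 = $193,457.
Continuous local residence of ten or more years (−15%): $193,457 × 0.85 = $164,438.45.
$164,438.45 is within the $900,000 maximum.
Rounded to the nearest dollar: $164,438.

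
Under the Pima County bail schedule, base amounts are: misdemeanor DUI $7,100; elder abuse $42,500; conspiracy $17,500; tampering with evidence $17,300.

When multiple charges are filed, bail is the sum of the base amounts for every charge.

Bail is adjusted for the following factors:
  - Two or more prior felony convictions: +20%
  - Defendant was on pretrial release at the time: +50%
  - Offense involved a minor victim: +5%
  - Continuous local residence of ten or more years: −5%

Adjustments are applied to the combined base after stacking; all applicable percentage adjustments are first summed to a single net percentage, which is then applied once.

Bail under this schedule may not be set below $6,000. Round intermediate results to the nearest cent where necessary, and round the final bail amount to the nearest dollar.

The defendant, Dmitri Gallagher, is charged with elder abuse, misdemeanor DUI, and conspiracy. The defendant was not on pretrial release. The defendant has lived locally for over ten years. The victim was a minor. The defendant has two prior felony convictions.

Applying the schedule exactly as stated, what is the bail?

Base amounts from the schedule: elder abuse $42,500; misdemeanor DUI $7,100; conspiracy $17,500.
Stacking rule: sum of all bases. $42,500 + $7,100 + $17,500 = $67,100.
Net percentage adjustment: +20% +5% −5% = +20%. $67,100 × 1.2 = $80,520.
$80,520 is at or above the $6,000 minimum.

$80,520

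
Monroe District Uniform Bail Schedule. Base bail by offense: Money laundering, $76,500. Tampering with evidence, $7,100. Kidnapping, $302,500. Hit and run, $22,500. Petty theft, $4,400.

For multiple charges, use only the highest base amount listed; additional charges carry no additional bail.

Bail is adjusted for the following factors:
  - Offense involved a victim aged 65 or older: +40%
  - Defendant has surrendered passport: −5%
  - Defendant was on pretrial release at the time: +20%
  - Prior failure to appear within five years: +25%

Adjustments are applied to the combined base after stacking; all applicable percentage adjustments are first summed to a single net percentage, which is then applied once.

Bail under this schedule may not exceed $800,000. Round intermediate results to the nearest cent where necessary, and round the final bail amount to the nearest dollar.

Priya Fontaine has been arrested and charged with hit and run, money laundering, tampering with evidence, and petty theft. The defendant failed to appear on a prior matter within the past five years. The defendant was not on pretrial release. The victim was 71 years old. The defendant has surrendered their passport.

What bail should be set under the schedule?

$122,400

Base amounts from the schedule: hit and run $22,500; money laundering $76,500; tampering with evidence $7,100; petty theft $4,400.
Stacking rule: use the highest base only. Highest is money laundering at $76,500. Combined base = $76,500.
Net percentage adjustment: +40% −5% +25% = +60%. $76,500 × 1.6 = $122,400.
$122,400 is within the $800,000 maximum.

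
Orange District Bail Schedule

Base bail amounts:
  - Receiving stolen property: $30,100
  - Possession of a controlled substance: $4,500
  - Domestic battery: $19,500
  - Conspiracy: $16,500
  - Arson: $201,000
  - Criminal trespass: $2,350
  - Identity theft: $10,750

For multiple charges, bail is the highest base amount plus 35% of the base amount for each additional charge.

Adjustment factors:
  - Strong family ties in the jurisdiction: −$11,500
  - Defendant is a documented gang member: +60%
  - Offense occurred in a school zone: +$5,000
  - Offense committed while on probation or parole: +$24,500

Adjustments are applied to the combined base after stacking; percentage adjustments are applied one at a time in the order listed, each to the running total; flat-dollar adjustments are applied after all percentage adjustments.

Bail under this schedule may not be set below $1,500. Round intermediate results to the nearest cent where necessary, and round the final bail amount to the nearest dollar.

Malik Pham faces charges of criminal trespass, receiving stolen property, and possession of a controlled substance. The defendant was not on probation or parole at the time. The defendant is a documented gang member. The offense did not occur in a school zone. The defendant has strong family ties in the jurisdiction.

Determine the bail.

$40,496

Base amounts from the schedule: criminal trespass $2,350; receiving stolen property $30,100; possession of a controlled substance $4,500.
Stacking rule: highest base plus 35% of each additional charge. Highest is receiving stolen property at $30,100. Additional: $2,350 × 35% = $822.50; $4,500 × 35% = $1,575. Combined base = $30,100 + $2,397.50 = $32,497.50.
Defendant is a documented gang member (+60%): $32,497.50 × 1.6 = $51,996.
Strong family ties in the jurisdiction (−$11,500 flat): $51,996 − $11,500 = $40,496.
$40,496 is at or above the $1,500 minimum.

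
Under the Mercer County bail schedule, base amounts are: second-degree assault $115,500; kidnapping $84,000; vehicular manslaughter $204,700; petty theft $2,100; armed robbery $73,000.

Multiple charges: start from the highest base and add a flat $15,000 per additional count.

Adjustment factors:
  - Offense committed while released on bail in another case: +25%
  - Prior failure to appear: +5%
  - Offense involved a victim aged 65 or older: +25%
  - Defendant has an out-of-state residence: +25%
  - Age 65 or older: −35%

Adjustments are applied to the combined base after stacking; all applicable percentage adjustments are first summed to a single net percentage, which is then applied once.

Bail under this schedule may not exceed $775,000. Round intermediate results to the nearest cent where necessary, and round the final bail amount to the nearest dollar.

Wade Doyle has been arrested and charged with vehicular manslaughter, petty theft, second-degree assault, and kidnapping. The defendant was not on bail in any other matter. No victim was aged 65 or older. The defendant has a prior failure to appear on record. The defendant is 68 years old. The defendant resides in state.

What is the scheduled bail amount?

$174,790

Base amounts from the schedule: vehicular manslaughter $204,700; petty theft $2,100; second-degree assault $115,500; kidnapping $84,000.
Stacking rule: highest base plus $15,000 per additional charge. Highest is vehicular manslaughter at $204,700; 3 additional charges → +$45,000. Combined base = $249,700.
Net percentage adjustment: +5% −35% = −30%. $249,700 × 0.7 = $174,790.
$174,790 is within the $775,000 maximum.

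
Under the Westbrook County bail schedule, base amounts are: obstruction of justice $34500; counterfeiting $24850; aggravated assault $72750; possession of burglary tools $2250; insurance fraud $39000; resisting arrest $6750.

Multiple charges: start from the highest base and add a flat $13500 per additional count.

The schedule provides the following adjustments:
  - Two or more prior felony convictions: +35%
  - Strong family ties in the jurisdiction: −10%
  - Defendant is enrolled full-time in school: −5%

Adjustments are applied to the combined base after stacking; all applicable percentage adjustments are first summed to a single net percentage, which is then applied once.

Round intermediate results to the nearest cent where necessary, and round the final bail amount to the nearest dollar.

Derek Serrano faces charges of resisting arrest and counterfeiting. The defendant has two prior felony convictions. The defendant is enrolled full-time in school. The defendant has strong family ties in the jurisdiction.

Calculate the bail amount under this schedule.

$46020

Base amounts from the schedule: resisting arrest $6750; counterfeiting $24850.
Stacking rule: highest base plus $13500 per additional charge. Highest is counterfeiting at $24850; 1 additional charge → +$13500. Combined base = $38350.
Net percentage adjustment: +35% −10% −5% = +20%. $38350 × 1.2 = $46020.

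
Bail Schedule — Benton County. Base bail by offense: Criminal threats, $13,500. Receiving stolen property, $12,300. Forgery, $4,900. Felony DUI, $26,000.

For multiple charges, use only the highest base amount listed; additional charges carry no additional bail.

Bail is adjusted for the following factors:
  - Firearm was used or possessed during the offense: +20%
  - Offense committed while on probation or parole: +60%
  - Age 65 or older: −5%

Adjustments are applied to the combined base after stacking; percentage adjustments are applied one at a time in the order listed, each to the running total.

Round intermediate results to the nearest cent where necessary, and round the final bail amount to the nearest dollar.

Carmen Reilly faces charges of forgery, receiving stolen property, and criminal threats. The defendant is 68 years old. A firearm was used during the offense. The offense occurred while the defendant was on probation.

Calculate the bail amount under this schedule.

$24,624

Base amounts from the schedule: forgery $4,900; receiving stolen property $12,300; criminal threats $13,500.
Stacking rule: use the highest base only. Highest is criminal threats at $13,500. Combined base = $13,500.
Firearm was used or possessed during the offense (+20%): $13,500 × 1.2 = $16,200.
Offense committed while on probation or parole (+60%): $16,200 × 1.6 = $25,920.
Age 65 or older (−5%): $25,920 × 0.95 = $24,624.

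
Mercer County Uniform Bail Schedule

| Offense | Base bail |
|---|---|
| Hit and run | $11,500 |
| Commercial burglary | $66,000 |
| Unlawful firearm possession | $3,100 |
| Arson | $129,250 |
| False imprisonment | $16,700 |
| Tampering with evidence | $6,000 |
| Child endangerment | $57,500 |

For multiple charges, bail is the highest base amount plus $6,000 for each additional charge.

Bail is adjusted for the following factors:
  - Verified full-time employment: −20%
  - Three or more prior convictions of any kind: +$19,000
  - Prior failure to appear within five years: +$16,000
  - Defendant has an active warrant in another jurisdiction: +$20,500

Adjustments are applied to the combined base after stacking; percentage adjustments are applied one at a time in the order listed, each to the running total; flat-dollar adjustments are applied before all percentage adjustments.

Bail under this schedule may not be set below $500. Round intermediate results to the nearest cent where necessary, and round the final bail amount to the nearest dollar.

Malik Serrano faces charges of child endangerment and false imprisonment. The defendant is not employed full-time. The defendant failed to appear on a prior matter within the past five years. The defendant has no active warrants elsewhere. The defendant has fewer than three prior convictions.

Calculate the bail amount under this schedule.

Base amounts from the schedule: child endangerment $57,500; false imprisonment $16,700.
Stacking rule: highest base plus $6,000 per additional charge. Highest is child endangerment at $57,500; 1 additional charge → +$6,000. Combined base = $63,500.
Prior failure to appear within five years (+$16,000 flat): $63,500 + $16,000 = $79,500.
$79,500 is at or above the $500 minimum.

$79,500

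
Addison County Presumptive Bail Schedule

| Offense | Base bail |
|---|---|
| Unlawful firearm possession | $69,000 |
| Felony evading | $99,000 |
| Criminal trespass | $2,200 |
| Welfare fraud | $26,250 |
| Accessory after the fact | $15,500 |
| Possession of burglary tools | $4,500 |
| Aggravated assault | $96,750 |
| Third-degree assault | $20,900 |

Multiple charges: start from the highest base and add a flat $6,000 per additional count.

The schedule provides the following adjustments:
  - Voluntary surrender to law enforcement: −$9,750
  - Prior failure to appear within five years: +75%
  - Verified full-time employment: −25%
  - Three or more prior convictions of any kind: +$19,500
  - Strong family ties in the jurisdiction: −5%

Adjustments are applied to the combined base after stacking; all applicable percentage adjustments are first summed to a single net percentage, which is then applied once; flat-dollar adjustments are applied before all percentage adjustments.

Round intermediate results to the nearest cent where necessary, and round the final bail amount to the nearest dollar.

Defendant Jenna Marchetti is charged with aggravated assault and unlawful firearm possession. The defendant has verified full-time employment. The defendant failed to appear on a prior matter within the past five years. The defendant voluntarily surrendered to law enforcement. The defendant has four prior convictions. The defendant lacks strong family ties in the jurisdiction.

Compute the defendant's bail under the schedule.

$168,750

Base amounts from the schedule: aggravated assault $96,750; unlawful firearm possession $69,000.
Stacking rule: highest base plus $6,000 per additional charge. Highest is aggravated assault at $96,750; 1 additional charge → +$6,000. Combined base = $102,750.
Voluntary surrender to law enforcement (−$9,750 flat): $102,750 − $9,750 = $93,000.
Three or more prior convictions of any kind (+$19,500 flat): $93,000 + $19,500 = $112,500.
Net percentage adjustment: +75% −25% = +50%. $112,500 × 1.5 = $168,750.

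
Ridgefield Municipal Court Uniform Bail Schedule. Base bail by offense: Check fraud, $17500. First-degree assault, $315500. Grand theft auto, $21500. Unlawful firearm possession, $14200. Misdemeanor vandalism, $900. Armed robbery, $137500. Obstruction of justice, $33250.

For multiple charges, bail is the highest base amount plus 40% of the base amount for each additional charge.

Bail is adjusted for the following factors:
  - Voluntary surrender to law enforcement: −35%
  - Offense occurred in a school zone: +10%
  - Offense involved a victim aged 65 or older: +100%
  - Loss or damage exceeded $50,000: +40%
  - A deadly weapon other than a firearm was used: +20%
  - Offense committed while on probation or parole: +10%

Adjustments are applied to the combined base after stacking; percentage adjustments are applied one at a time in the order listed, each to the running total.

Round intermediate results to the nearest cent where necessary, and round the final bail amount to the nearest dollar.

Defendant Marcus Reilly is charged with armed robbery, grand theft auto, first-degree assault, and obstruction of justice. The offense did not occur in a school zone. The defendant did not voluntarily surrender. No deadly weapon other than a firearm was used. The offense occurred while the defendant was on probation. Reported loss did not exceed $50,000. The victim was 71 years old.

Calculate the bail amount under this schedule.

Base amounts from the schedule: armed robbery $137500; grand theft auto $21500; first-degree assault $315500; obstruction of justice $33250.
Stacking rule: highest base plus 40% of each additional charge. Highest is first-degree assault at $315500. Additional: $137500 × 40% = $55000; $21500 × 40% = $8600; $33250 × 40% = $13300. Combined base = $315500 + $76900 = $392400.
Offense involved a victim aged 65 or older (+100%): $392400 × 2 = $784800.
Offense committed while on probation or parole (+10%): $784800 × 1.1 = $863280.

$863280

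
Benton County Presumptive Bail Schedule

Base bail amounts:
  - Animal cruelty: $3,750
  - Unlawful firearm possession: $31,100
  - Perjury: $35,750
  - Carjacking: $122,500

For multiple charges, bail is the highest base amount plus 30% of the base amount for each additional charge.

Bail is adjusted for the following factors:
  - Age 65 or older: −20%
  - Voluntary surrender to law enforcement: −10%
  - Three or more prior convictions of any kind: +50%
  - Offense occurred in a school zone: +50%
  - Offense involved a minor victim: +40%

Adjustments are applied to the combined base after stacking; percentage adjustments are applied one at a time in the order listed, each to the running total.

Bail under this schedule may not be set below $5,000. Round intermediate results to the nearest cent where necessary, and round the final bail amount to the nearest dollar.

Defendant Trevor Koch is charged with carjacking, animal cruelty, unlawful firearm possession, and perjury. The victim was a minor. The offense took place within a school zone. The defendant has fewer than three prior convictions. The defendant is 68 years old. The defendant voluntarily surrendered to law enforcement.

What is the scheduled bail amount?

$217,244

Base amounts from the schedule: carjacking $122,500; animal cruelty $3,750; unlawful firearm possession $31,100; perjury $35,750.
Stacking rule: highest base plus 30% of each additional charge. Highest is carjacking at $122,500. Additional: $3,750 × 30% = $1,125; $31,100 × 30% = $9,330; $35,750 × 30% = $10,725. Combined base = $122,500 + $21,180 = $143,680.
Age 65 or older (−20%): $143,680 × 0.8 = $114,944.
Voluntary surrender to law enforcement (−10%): $114,944 × 0.9 = $103,449.60.
Offense occurred in a school zone (+50%): $103,449.60 × 1.5 = $155,174.40.
Offense involved a minor victim (+40%): $155,174.40 × 1.4 = $217,244.16.
$217,244.16 is at or above the $5,000 minimum.
Rounded to the nearest dollar: $217,244.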